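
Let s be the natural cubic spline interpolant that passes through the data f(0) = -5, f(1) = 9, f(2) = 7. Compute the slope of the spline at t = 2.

-6

Write σ_i for s''(x_i). With h_i = 1, 1 and divided differences Δ_i = 14, -2, the continuity of s' gives the tridiagonal system
  1·σ_0 + 4·σ_1 + 1·σ_2 = 6(Δ_1 - Δ_0) = -96
Natural end conditions: σ_0 = σ_2 = 0.
Solving the tridiagonal system: σ_0 = 0, σ_1 = -24, σ_2 = 0.
On [1, 2], s'(t) = b_1 + 2c_1·(t - 1) + 3d_1·(t - 1)² with b_1 = Δ_1 - h_1(2σ_1 + σ_2)/6 = 6, c_1 = σ_1/2 = -12, d_1 = (σ_2 - σ_1)/(6h_1) = 4. So s'(2) = -6.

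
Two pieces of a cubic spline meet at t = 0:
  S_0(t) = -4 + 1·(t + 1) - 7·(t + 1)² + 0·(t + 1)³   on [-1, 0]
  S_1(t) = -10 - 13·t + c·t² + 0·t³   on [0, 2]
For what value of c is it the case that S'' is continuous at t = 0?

-7

S_0''(t) = -14 + 0·(t + 1), so S_0''(0) = -14. On the right, S_1''(0) = 2c, so c = -7.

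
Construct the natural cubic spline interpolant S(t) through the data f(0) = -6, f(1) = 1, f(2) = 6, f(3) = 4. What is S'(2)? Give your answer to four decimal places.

Put M_i = S'' at the i-th knot. Here h = (1, 1, 1) and Δ = (7, 5, -2), so the interior equations h_(i-1)·M_(i-1) + 2(h_(i-1)+h_i)·M_i + h_i·M_(i+1) = 6(Δ_i − Δ_(i-1)) read
  1·M_0 + 4·M_1 + 1·M_2 = 6(Δ_1 - Δ_0) = -12
  1·M_1 + 4·M_2 + 1·M_3 = 6(Δ_2 - Δ_1) = -42
Natural end conditions: M_0 = M_3 = 0.
Solving: M_0 = 0, M_1 = -2/5, M_2 = -52/5, M_3 = 0.
On [2, 3], S'(t) = b_2 + 2c_2·(t - 2) + 3d_2·(t - 2)² with b_2 = Δ_2 - h_2(2M_2 + M_3)/6 = 22/15, c_2 = M_2/2 = -26/5, d_2 = (M_3 - M_2)/(6h_2) = 26/15. So S'(2) = 22/15.

1.4667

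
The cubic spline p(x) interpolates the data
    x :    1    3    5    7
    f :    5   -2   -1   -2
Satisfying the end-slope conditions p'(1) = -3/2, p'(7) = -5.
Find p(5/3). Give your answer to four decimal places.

Write M_i for p''(x_i). With h_i = 2, 2, 2 and divided differences Δ_i = -7/2, 1/2, -1/2, the continuity of p' gives the tridiagonal system
  2·M_0 + 8·M_1 + 2·M_2 = 6(Δ_1 - Δ_0) = 24
  2·M_1 + 8·M_2 + 2·M_3 = 6(Δ_2 - Δ_1) = -6
Clamped end conditions give two more equations: 2h_0·M_0 + h_0·M_1 = 6(Δ_0 - p'(1)) = -12 and h_2·M_2 + 2h_2·M_3 = 6(p'(7) - Δ_2) = -27.
Solving: M_0 = -31/6, M_1 = 13/3, M_2 = -1/6, M_3 = -20/3.
On [1, 3], p(x) = 5 - 3/2·(x - 1) - 31/12·(x - 1)² + 19/24·(x - 1)³.
With (x - 1) = 2/3: p(5/3) = 250/81.

3.0864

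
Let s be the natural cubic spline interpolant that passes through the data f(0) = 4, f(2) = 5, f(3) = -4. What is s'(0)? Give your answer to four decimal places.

3.6667

Put σ_i = s'' at the i-th knot. Here h = (2, 1) and Δ = (1/2, -9), so the interior equations h_(i-1)·σ_(i-1) + 2(h_(i-1)+h_i)·σ_i + h_i·σ_(i+1) = 6(Δ_i − Δ_(i-1)) read
  2·σ_0 + 6·σ_1 + 1·σ_2 = 6(Δ_1 - Δ_0) = -57
Natural end conditions: σ_0 = σ_2 = 0.
Hence σ_0 = 0, σ_1 = -19/2, σ_2 = 0.
On [0, 2], s'(x) = b_0 + 2c_0·x + 3d_0·x² with b_0 = Δ_0 - h_0(2σ_0 + σ_1)/6 = 11/3, c_0 = σ_0/2 = 0, d_0 = (σ_1 - σ_0)/(6h_0) = -19/24. So s'(0) = 11/3.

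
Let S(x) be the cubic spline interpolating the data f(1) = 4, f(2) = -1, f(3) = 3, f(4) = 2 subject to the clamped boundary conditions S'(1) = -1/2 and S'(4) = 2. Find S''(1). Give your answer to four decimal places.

Put M_i = S'' at the i-th knot. Here h = (1, 1, 1) and Δ = (-5, 4, -1), so the interior equations h_(i-1)·M_(i-1) + 2(h_(i-1)+h_i)·M_i + h_i·M_(i+1) = 6(Δ_i − Δ_(i-1)) read
  1·M_0 + 4·M_1 + 1·M_2 = 6(Δ_1 - Δ_0) = 54
  1·M_1 + 4·M_2 + 1·M_3 = 6(Δ_2 - Δ_1) = -30
Clamped end conditions give two more equations: 2h_0·M_0 + h_0·M_1 = 6(Δ_0 - S'(1)) = -27 and h_2·M_2 + 2h_2·M_3 = 6(S'(4) - Δ_2) = 18.
Solving: M_0 = -386/15, M_1 = 367/15, M_2 = -272/15, M_3 = 271/15.

-25.7333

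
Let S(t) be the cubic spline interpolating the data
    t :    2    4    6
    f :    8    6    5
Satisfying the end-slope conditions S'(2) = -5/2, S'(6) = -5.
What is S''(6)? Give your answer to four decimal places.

-7.7500

Write M_i for S''(x_i). With h_i = 2, 2 and divided differences Δ_i = -1, -1/2, the continuity of S' gives the tridiagonal system
  2·M_0 + 8·M_1 + 2·M_2 = 6(Δ_1 - Δ_0) = 3
Clamped end conditions give two more equations: 2h_0·M_0 + h_0·M_1 = 6(Δ_0 - S'(2)) = 9 and h_1·M_1 + 2h_1·M_2 = 6(S'(6) - Δ_1) = -27.
Solving the tridiagonal system: M_0 = 5/4, M_1 = 2, M_2 = -31/4.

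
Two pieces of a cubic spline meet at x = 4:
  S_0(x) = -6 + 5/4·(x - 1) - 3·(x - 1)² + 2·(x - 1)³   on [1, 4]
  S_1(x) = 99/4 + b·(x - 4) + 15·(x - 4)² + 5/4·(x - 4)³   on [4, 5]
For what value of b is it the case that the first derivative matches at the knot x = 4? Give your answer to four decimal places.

S_0'(x) = 5/4 - 6·(x - 1) + 6·(x - 1)², so S_0'(4) = 149/4. On the right, S_1'(4) = b, so b = 149/4.

37.2500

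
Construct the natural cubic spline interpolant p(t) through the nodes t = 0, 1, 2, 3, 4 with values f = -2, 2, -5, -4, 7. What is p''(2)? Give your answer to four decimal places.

Let m_i = p''(x_i). Step sizes h_i = 1, 1, 1, 1; slopes of the chords Δ_i = (y_(i+1) - y_i)/h_i = 4, -7, 1, 11.
  1·m_0 + 4·m_1 + 1·m_2 = 6(Δ_1 - Δ_0) = -66
  1·m_1 + 4·m_2 + 1·m_3 = 6(Δ_2 - Δ_1) = 48
  1·m_2 + 4·m_3 + 1·m_4 = 6(Δ_3 - Δ_2) = 60
Natural end conditions: m_0 = m_4 = 0.
Hence m_0 = 0, m_1 = -561/28, m_2 = 99/7, m_3 = 321/28, m_4 = 0.

14.1429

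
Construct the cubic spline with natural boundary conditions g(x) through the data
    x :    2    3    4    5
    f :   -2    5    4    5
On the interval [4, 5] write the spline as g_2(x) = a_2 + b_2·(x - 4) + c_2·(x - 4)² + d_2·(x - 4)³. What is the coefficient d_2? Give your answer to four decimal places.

Put M_i = g'' at the i-th knot. Here h = (1, 1, 1) and Δ = (7, -1, 1), so the interior equations h_(i-1)·M_(i-1) + 2(h_(i-1)+h_i)·M_i + h_i·M_(i+1) = 6(Δ_i − Δ_(i-1)) read
  1·M_0 + 4·M_1 + 1·M_2 = 6(Δ_1 - Δ_0) = -48
  1·M_1 + 4·M_2 + 1·M_3 = 6(Δ_2 - Δ_1) = 12
Natural end conditions: M_0 = M_3 = 0.
Hence M_0 = 0, M_1 = -68/5, M_2 = 32/5, M_3 = 0.
On [4, 5], with g_2(x) = a_2 + b_2·(x - 4) + c_2·(x - 4)² + d_2·(x - 4)³: c_2 = M_2/2 = 16/5, d_2 = (M_3 - M_2)/(6h_2) = -16/15, b_2 = Δ_2 - h_2(2M_2 + M_3)/6 = -17/15.

-1.0667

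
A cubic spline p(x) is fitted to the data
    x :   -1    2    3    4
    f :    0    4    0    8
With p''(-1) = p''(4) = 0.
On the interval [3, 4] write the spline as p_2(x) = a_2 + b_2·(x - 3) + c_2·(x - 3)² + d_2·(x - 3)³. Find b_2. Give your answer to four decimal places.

1.4624

With σ_i denoting the second derivative at x_i, h_i = 3, 1, 1, and Δ_i = (y_(i+1) − y_i)/h_i = 4/3, -4, 8:
  3·σ_0 + 8·σ_1 + 1·σ_2 = 6(Δ_1 - Δ_0) = -32
  1·σ_1 + 4·σ_2 + 1·σ_3 = 6(Δ_2 - Δ_1) = 72
Natural end conditions: σ_0 = σ_3 = 0.
Forward elimination and back-substitution give σ_0 = 0, σ_1 = -200/31, σ_2 = 608/31, σ_3 = 0.
On [3, 4], with p_2(x) = a_2 + b_2·(x - 3) + c_2·(x - 3)² + d_2·(x - 3)³: c_2 = σ_2/2 = 304/31, d_2 = (σ_3 - σ_2)/(6h_2) = -304/93, b_2 = Δ_2 - h_2(2σ_2 + σ_3)/6 = 136/93.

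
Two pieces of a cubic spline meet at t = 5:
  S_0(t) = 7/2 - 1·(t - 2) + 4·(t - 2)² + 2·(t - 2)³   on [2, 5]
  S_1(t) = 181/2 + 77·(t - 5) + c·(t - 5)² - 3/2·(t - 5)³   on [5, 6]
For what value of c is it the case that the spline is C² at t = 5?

S_0''(t) = 8 + 12·(t - 2), so S_0''(5) = 44. On the right, S_1''(5) = 2c, so c = 22.

22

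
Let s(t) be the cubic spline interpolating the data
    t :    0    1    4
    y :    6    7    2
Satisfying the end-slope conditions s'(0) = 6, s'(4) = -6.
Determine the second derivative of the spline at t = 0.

-16

With M_i denoting the second derivative at x_i, h_i = 1, 3, and Δ_i = (y_(i+1) − y_i)/h_i = 1, -5/3:
  1·M_0 + 8·M_1 + 3·M_2 = 6(Δ_1 - Δ_0) = -16
Clamped end conditions give two more equations: 2h_0·M_0 + h_0·M_1 = 6(Δ_0 - s'(0)) = -30 and h_1·M_1 + 2h_1·M_2 = 6(s'(4) - Δ_1) = -26.
Solving: M_0 = -16, M_1 = 2, M_2 = -16/3.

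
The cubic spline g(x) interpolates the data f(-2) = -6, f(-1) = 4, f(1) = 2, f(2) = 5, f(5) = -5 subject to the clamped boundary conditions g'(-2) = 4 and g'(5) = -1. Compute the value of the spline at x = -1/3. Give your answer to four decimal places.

With M_i denoting the second derivative at x_i, h_i = 1, 2, 1, 3, and Δ_i = (y_(i+1) − y_i)/h_i = 10, -1, 3, -10/3:
  1·M_0 + 6·M_1 + 2·M_2 = 6(Δ_1 - Δ_0) = -66
  2·M_1 + 6·M_2 + 1·M_3 = 6(Δ_2 - Δ_1) = 24
  1·M_2 + 8·M_3 + 3·M_4 = 6(Δ_3 - Δ_2) = -38
Clamped end conditions give two more equations: 2h_0·M_0 + h_0·M_1 = 6(Δ_0 - g'(-2)) = 36 and h_3·M_3 + 2h_3·M_4 = 6(g'(5) - Δ_3) = 14.
Solving the tridiagonal system: M_0 = 1697/61, M_1 = -1198/61, M_2 = 1465/122, M_3 = -535/61, M_4 = 2459/366.
On [-1, 1], g(x) = 4 + 987/122·(x + 1) - 599/61·(x + 1)² + 1287/488·(x + 1)³.
With (x + 1) = 2/3: g(-1/3) = 3190/549.

5.8106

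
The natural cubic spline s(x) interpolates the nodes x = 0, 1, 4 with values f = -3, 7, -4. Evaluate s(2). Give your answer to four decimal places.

With σ_i denoting the second derivative at x_i, h_i = 1, 3, and Δ_i = (y_(i+1) − y_i)/h_i = 10, -11/3:
  1·σ_0 + 8·σ_1 + 3·σ_2 = 6(Δ_1 - Δ_0) = -82
Natural end conditions: σ_0 = σ_2 = 0.
Forward elimination and back-substitution give σ_0 = 0, σ_1 = -41/4, σ_2 = 0.
On [1, 4], s(x) = 7 + 79/12·(x - 1) - 41/8·(x - 1)² + 41/72·(x - 1)³.
With (x - 1) = 1: s(2) = 325/36.

9.0278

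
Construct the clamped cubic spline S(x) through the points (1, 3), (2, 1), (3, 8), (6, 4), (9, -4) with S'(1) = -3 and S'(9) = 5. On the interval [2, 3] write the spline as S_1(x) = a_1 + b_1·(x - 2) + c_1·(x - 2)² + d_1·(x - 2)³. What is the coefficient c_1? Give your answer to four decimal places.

8.4464

Let σ_i = S''(x_i). Step sizes h_i = 1, 1, 3, 3; slopes of the chords Δ_i = (y_(i+1) - y_i)/h_i = -2, 7, -4/3, -8/3.
  1·σ_0 + 4·σ_1 + 1·σ_2 = 6(Δ_1 - Δ_0) = 54
  1·σ_1 + 8·σ_2 + 3·σ_3 = 6(Δ_2 - Δ_1) = -50
  3·σ_2 + 12·σ_3 + 3·σ_4 = 6(Δ_3 - Δ_2) = -8
Clamped end conditions give two more equations: 2h_0·σ_0 + h_0·σ_1 = 6(Δ_0 - S'(1)) = 6 and h_3·σ_3 + 2h_3·σ_4 = 6(S'(9) - Δ_3) = 46.
Hence σ_0 = -305/56, σ_1 = 473/28, σ_2 = -65/8, σ_3 = -53/84, σ_4 = 447/56.
On [2, 3], with S_1(x) = a_1 + b_1·(x - 2) + c_1·(x - 2)² + d_1·(x - 2)³: c_1 = σ_1/2 = 473/56, d_1 = (σ_2 - σ_1)/(6h_1) = -467/112, b_1 = Δ_1 - h_1(2σ_1 + σ_2)/6 = 305/112.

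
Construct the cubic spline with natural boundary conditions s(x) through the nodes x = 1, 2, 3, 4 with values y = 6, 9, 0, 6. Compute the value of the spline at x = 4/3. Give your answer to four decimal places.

8.2444

Put M_i = s'' at the i-th knot. Here h = (1, 1, 1) and Δ = (3, -9, 6), so the interior equations h_(i-1)·M_(i-1) + 2(h_(i-1)+h_i)·M_i + h_i·M_(i+1) = 6(Δ_i − Δ_(i-1)) read
  1·M_0 + 4·M_1 + 1·M_2 = 6(Δ_1 - Δ_0) = -72
  1·M_1 + 4·M_2 + 1·M_3 = 6(Δ_2 - Δ_1) = 90
Natural end conditions: M_0 = M_3 = 0.
Forward elimination and back-substitution give M_0 = 0, M_1 = -126/5, M_2 = 144/5, M_3 = 0.
On [1, 2], s(x) = 6 + 36/5·(x - 1) + 0·(x - 1)² - 21/5·(x - 1)³.
With (x - 1) = 1/3: s(4/3) = 371/45.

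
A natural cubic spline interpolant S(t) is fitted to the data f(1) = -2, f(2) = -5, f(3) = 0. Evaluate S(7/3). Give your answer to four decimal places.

Put m_i = S'' at the i-th knot. Here h = (1, 1) and Δ = (-3, 5), so the interior equations h_(i-1)·m_(i-1) + 2(h_(i-1)+h_i)·m_i + h_i·m_(i+1) = 6(Δ_i − Δ_(i-1)) read
  1·m_0 + 4·m_1 + 1·m_2 = 6(Δ_1 - Δ_0) = 48
Natural end conditions: m_0 = m_2 = 0.
Solving the tridiagonal system: m_0 = 0, m_1 = 12, m_2 = 0.
On [2, 3], S(t) = -5 + 1·(t - 2) + 6·(t - 2)² - 2·(t - 2)³.
With (t - 2) = 1/3: S(7/3) = -110/27.

-4.0741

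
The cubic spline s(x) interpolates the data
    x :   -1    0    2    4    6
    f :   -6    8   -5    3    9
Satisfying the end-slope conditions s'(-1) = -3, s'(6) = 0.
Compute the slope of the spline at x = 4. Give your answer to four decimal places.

6.9593

Let M_i = s''(x_i). Step sizes h_i = 1, 2, 2, 2; slopes of the chords Δ_i = (y_(i+1) - y_i)/h_i = 14, -13/2, 4, 3.
  1·M_0 + 6·M_1 + 2·M_2 = 6(Δ_1 - Δ_0) = -123
  2·M_1 + 8·M_2 + 2·M_3 = 6(Δ_2 - Δ_1) = 63
  2·M_2 + 8·M_3 + 2·M_4 = 6(Δ_3 - Δ_2) = -6
Clamped end conditions give two more equations: 2h_0·M_0 + h_0·M_1 = 6(Δ_0 - s'(-1)) = 102 and h_3·M_3 + 2h_3·M_4 = 6(s'(6) - Δ_3) = -18.
Solving the tridiagonal system: M_0 = 6039/86, M_1 = -1653/43, M_2 = 3219/172, M_3 = -423/86, M_4 = -351/172.
On [4, 6], s'(x) = b_3 + 2c_3·(x - 4) + 3d_3·(x - 4)² with b_3 = Δ_3 - h_3(2M_3 + M_4)/6 = 1197/172, c_3 = M_3/2 = -423/172, d_3 = (M_4 - M_3)/(6h_3) = 165/688. So s'(4) = 1197/172.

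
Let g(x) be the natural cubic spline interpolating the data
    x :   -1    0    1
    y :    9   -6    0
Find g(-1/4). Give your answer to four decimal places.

Write m_i for g''(x_i). With h_i = 1, 1 and divided differences Δ_i = -15, 6, the continuity of g' gives the tridiagonal system
  1·m_0 + 4·m_1 + 1·m_2 = 6(Δ_1 - Δ_0) = 126
Natural end conditions: m_0 = m_2 = 0.
Solving the tridiagonal system: m_0 = 0, m_1 = 63/2, m_2 = 0.
On [-1, 0], g(x) = 9 - 81/4·(x + 1) + 0·(x + 1)² + 21/4·(x + 1)³.
With (x + 1) = 3/4: g(-1/4) = -1017/256.

-3.9727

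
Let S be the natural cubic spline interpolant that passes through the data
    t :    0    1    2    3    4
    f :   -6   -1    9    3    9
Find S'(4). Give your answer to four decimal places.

Write M_i for S''(x_i). With h_i = 1, 1, 1, 1 and divided differences Δ_i = 5, 10, -6, 6, the continuity of S' gives the tridiagonal system
  1·M_0 + 4·M_1 + 1·M_2 = 6(Δ_1 - Δ_0) = 30
  1·M_1 + 4·M_2 + 1·M_3 = 6(Δ_2 - Δ_1) = -96
  1·M_2 + 4·M_3 + 1·M_4 = 6(Δ_3 - Δ_2) = 72
Natural end conditions: M_0 = M_4 = 0.
Hence M_0 = 0, M_1 = 453/28, M_2 = -243/7, M_3 = 747/28, M_4 = 0.
On [3, 4], S'(t) = b_3 + 2c_3·(t - 3) + 3d_3·(t - 3)² with b_3 = Δ_3 - h_3(2M_3 + M_4)/6 = -81/28, c_3 = M_3/2 = 747/56, d_3 = (M_4 - M_3)/(6h_3) = -249/56. So S'(4) = 585/56.

10.4464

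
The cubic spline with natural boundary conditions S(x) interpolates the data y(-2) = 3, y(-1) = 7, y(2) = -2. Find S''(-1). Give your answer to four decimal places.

-5.2500

Let M_i = S''(x_i). Step sizes h_i = 1, 3; slopes of the chords Δ_i = (y_(i+1) - y_i)/h_i = 4, -3.
  1·M_0 + 8·M_1 + 3·M_2 = 6(Δ_1 - Δ_0) = -42
Natural end conditions: M_0 = M_2 = 0.
Solving the tridiagonal system: M_0 = 0, M_1 = -21/4, M_2 = 0.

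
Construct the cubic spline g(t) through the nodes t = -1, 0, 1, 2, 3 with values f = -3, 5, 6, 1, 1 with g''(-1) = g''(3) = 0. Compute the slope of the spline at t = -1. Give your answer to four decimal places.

9.3571

Write M_i for g''(x_i). With h_i = 1, 1, 1, 1 and divided differences Δ_i = 8, 1, -5, 0, the continuity of g' gives the tridiagonal system
  1·M_0 + 4·M_1 + 1·M_2 = 6(Δ_1 - Δ_0) = -42
  1·M_1 + 4·M_2 + 1·M_3 = 6(Δ_2 - Δ_1) = -36
  1·M_2 + 4·M_3 + 1·M_4 = 6(Δ_3 - Δ_2) = 30
Natural end conditions: M_0 = M_4 = 0.
Solving the tridiagonal system: M_0 = 0, M_1 = -57/7, M_2 = -66/7, M_3 = 69/7, M_4 = 0.
On [-1, 0], g'(t) = b_0 + 2c_0·(t + 1) + 3d_0·(t + 1)² with b_0 = Δ_0 - h_0(2M_0 + M_1)/6 = 131/14, c_0 = M_0/2 = 0, d_0 = (M_1 - M_0)/(6h_0) = -19/14. So g'(-1) = 131/14.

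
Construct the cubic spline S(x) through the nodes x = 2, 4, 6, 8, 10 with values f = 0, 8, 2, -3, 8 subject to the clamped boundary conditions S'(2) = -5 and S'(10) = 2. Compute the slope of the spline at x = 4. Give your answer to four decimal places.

With M_i denoting the second derivative at x_i, h_i = 2, 2, 2, 2, and Δ_i = (y_(i+1) − y_i)/h_i = 4, -3, -5/2, 11/2:
  2·M_0 + 8·M_1 + 2·M_2 = 6(Δ_1 - Δ_0) = -42
  2·M_1 + 8·M_2 + 2·M_3 = 6(Δ_2 - Δ_1) = 3
  2·M_2 + 8·M_3 + 2·M_4 = 6(Δ_3 - Δ_2) = 48
Clamped end conditions give two more equations: 2h_0·M_0 + h_0·M_1 = 6(Δ_0 - S'(2)) = 54 and h_3·M_3 + 2h_3·M_4 = 6(S'(10) - Δ_3) = -21.
Forward elimination and back-substitution give M_0 = 1039/56, M_1 = -283/28, M_2 = 7/8, M_3 = 227/28, M_4 = -521/56.
On [4, 6], S'(x) = b_1 + 2c_1·(x - 4) + 3d_1·(x - 4)² with b_1 = Δ_1 - h_1(2M_1 + M_2)/6 = 193/56, c_1 = M_1/2 = -283/56, d_1 = (M_2 - M_1)/(6h_1) = 205/224. So S'(4) = 193/56.

3.4464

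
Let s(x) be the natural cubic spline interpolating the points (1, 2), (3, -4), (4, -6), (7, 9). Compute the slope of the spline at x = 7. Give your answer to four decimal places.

7.6170

With m_i denoting the second derivative at x_i, h_i = 2, 1, 3, and Δ_i = (y_(i+1) − y_i)/h_i = -3, -2, 5:
  2·m_0 + 6·m_1 + 1·m_2 = 6(Δ_1 - Δ_0) = 6
  1·m_1 + 8·m_2 + 3·m_3 = 6(Δ_2 - Δ_1) = 42
Natural end conditions: m_0 = m_3 = 0.
Solving the tridiagonal system: m_0 = 0, m_1 = 6/47, m_2 = 246/47, m_3 = 0.
On [4, 7], s'(x) = b_2 + 2c_2·(x - 4) + 3d_2·(x - 4)² with b_2 = Δ_2 - h_2(2m_2 + m_3)/6 = -11/47, c_2 = m_2/2 = 123/47, d_2 = (m_3 - m_2)/(6h_2) = -41/141. So s'(7) = 358/47.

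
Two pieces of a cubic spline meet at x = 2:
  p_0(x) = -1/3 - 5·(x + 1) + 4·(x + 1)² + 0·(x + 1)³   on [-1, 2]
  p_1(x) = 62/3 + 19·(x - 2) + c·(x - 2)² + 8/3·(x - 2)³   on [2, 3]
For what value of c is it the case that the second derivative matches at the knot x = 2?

p_0''(x) = 8 + 0·(x + 1), so p_0''(2) = 8. On the right, p_1''(2) = 2c, so c = 4.

4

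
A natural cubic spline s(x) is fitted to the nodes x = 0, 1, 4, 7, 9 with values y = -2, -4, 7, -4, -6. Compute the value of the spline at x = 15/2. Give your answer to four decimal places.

Let M_i = s''(x_i). Step sizes h_i = 1, 3, 3, 2; slopes of the chords Δ_i = (y_(i+1) - y_i)/h_i = -2, 11/3, -11/3, -1.
  1·M_0 + 8·M_1 + 3·M_2 = 6(Δ_1 - Δ_0) = 34
  3·M_1 + 12·M_2 + 3·M_3 = 6(Δ_2 - Δ_1) = -44
  3·M_2 + 10·M_3 + 2·M_4 = 6(Δ_3 - Δ_2) = 16
Natural end conditions: M_0 = M_4 = 0.
Solving: M_0 = 0, M_1 = 873/133, M_2 = -2462/399, M_3 = 459/133, M_4 = 0.
On [7, 9], s(x) = -4 - 439/133·(x - 7) + 459/266·(x - 7)² - 153/532·(x - 7)³.
With (x - 7) = 1/2: s(15/2) = -3195/608.

-5.2549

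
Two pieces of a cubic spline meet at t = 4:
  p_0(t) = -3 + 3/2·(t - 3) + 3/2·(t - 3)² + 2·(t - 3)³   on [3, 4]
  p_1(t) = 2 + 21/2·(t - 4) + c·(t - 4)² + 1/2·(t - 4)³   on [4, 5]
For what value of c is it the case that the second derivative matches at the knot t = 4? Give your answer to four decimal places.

7.5000

p_0''(t) = 3 + 12·(t - 3), so p_0''(4) = 15. On the right, p_1''(4) = 2c, so c = 15/2.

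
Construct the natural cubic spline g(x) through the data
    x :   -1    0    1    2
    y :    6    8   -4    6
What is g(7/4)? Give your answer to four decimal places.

Write M_i for g''(x_i). With h_i = 1, 1, 1 and divided differences Δ_i = 2, -12, 10, the continuity of g' gives the tridiagonal system
  1·M_0 + 4·M_1 + 1·M_2 = 6(Δ_1 - Δ_0) = -84
  1·M_1 + 4·M_2 + 1·M_3 = 6(Δ_2 - Δ_1) = 132
Natural end conditions: M_0 = M_3 = 0.
Hence M_0 = 0, M_1 = -156/5, M_2 = 204/5, M_3 = 0.
On [1, 2], g(x) = -4 - 18/5·(x - 1) + 102/5·(x - 1)² - 34/5·(x - 1)³.
With (x - 1) = 3/4: g(7/4) = 61/32.

1.9063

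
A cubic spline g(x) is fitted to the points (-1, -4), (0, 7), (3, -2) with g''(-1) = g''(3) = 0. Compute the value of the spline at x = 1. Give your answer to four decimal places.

Let m_i = g''(x_i). Step sizes h_i = 1, 3; slopes of the chords Δ_i = (y_(i+1) - y_i)/h_i = 11, -3.
  1·m_0 + 8·m_1 + 3·m_2 = 6(Δ_1 - Δ_0) = -84
Natural end conditions: m_0 = m_2 = 0.
Forward elimination and back-substitution give m_0 = 0, m_1 = -21/2, m_2 = 0.
On [0, 3], g(x) = 7 + 15/2·x - 21/4·x² + 7/12·x³.
With x = 1: g(1) = 59/6.

9.8333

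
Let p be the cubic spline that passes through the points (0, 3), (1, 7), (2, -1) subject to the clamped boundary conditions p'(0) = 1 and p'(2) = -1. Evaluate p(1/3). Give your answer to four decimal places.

4.4074

With σ_i denoting the second derivative at x_i, h_i = 1, 1, and Δ_i = (y_(i+1) − y_i)/h_i = 4, -8:
  1·σ_0 + 4·σ_1 + 1·σ_2 = 6(Δ_1 - Δ_0) = -72
Clamped end conditions give two more equations: 2h_0·σ_0 + h_0·σ_1 = 6(Δ_0 - p'(0)) = 18 and h_1·σ_1 + 2h_1·σ_2 = 6(p'(2) - Δ_1) = 42.
Solving: σ_0 = 26, σ_1 = -34, σ_2 = 38.
On [0, 1], p(x) = 3 + 1·x + 13·x² - 10·x³.
With x = 1/3: p(1/3) = 119/27.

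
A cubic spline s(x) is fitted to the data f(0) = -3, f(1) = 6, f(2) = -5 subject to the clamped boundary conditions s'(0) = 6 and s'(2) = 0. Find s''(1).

-54

Let m_i = s''(x_i). Step sizes h_i = 1, 1; slopes of the chords Δ_i = (y_(i+1) - y_i)/h_i = 9, -11.
  1·m_0 + 4·m_1 + 1·m_2 = 6(Δ_1 - Δ_0) = -120
Clamped end conditions give two more equations: 2h_0·m_0 + h_0·m_1 = 6(Δ_0 - s'(0)) = 18 and h_1·m_1 + 2h_1·m_2 = 6(s'(2) - Δ_1) = 66.
Forward elimination and back-substitution give m_0 = 36, m_1 = -54, m_2 = 60.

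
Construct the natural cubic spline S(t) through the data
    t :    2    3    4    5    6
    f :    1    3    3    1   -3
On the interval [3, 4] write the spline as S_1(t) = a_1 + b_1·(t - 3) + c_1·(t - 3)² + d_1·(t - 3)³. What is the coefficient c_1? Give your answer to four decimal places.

With M_i denoting the second derivative at x_i, h_i = 1, 1, 1, 1, and Δ_i = (y_(i+1) − y_i)/h_i = 2, 0, -2, -4:
  1·M_0 + 4·M_1 + 1·M_2 = 6(Δ_1 - Δ_0) = -12
  1·M_1 + 4·M_2 + 1·M_3 = 6(Δ_2 - Δ_1) = -12
  1·M_2 + 4·M_3 + 1·M_4 = 6(Δ_3 - Δ_2) = -12
Natural end conditions: M_0 = M_4 = 0.
Solving: M_0 = 0, M_1 = -18/7, M_2 = -12/7, M_3 = -18/7, M_4 = 0.
On [3, 4], with S_1(t) = a_1 + b_1·(t - 3) + c_1·(t - 3)² + d_1·(t - 3)³: c_1 = M_1/2 = -9/7, d_1 = (M_2 - M_1)/(6h_1) = 1/7, b_1 = Δ_1 - h_1(2M_1 + M_2)/6 = 8/7.

-1.2857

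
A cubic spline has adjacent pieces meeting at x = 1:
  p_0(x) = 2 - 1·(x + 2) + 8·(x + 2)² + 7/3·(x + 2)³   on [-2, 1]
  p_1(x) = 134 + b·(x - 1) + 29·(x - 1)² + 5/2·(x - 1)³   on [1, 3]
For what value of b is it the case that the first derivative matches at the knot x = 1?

110

p_0'(x) = -1 + 16·(x + 2) + 7·(x + 2)², so p_0'(1) = 110. On the right, p_1'(1) = b, so b = 110.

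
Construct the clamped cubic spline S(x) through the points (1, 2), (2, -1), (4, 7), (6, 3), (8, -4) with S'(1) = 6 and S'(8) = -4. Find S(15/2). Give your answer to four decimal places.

-2.1535

With m_i denoting the second derivative at x_i, h_i = 1, 2, 2, 2, and Δ_i = (y_(i+1) − y_i)/h_i = -3, 4, -2, -7/2:
  1·m_0 + 6·m_1 + 2·m_2 = 6(Δ_1 - Δ_0) = 42
  2·m_1 + 8·m_2 + 2·m_3 = 6(Δ_2 - Δ_1) = -36
  2·m_2 + 8·m_3 + 2·m_4 = 6(Δ_3 - Δ_2) = -9
Clamped end conditions give two more equations: 2h_0·m_0 + h_0·m_1 = 6(Δ_0 - S'(1)) = -54 and h_3·m_3 + 2h_3·m_4 = 6(S'(8) - Δ_3) = -3.
Solving: m_0 = -2999/86, m_1 = 677/43, m_2 = -1513/172, m_3 = 62/43, m_4 = -253/172.
On [6, 8], S(x) = 3 - 683/172·(x - 6) + 31/43·(x - 6)² - 167/688·(x - 6)³.
With (x - 6) = 3/2: S(15/2) = -11853/5504.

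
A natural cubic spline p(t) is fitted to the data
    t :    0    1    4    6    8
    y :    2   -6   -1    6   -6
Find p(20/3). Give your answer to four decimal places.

3.7851

Put m_i = p'' at the i-th knot. Here h = (1, 3, 2, 2) and Δ = (-8, 5/3, 7/2, -6), so the interior equations h_(i-1)·m_(i-1) + 2(h_(i-1)+h_i)·m_i + h_i·m_(i+1) = 6(Δ_i − Δ_(i-1)) read
  1·m_0 + 8·m_1 + 3·m_2 = 6(Δ_1 - Δ_0) = 58
  3·m_1 + 10·m_2 + 2·m_3 = 6(Δ_2 - Δ_1) = 11
  2·m_2 + 8·m_3 + 2·m_4 = 6(Δ_3 - Δ_2) = -57
Natural end conditions: m_0 = m_4 = 0.
Forward elimination and back-substitution give m_0 = 0, m_1 = 1901/268, m_2 = 28/67, m_3 = -3875/536, m_4 = 0.
On [6, 8], p(t) = 6 - 949/804·(t - 6) - 3875/1072·(t - 6)² + 3875/6432·(t - 6)³.
With (t - 6) = 2/3: p(20/3) = 41083/10854.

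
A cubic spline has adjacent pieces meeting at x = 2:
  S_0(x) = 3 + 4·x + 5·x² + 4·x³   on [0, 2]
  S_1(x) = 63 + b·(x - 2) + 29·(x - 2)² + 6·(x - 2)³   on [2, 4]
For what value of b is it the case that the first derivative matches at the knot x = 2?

72

S_0'(x) = 4 + 10·x + 12·x², so S_0'(2) = 72. On the right, S_1'(2) = b, so b = 72.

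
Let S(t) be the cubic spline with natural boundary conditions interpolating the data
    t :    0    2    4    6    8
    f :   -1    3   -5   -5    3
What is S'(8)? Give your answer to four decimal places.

Write M_i for S''(x_i). With h_i = 2, 2, 2, 2 and divided differences Δ_i = 2, -4, 0, 4, the continuity of S' gives the tridiagonal system
  2·M_0 + 8·M_1 + 2·M_2 = 6(Δ_1 - Δ_0) = -36
  2·M_1 + 8·M_2 + 2·M_3 = 6(Δ_2 - Δ_1) = 24
  2·M_2 + 8·M_3 + 2·M_4 = 6(Δ_3 - Δ_2) = 24
Natural end conditions: M_0 = M_4 = 0.
Solving: M_0 = 0, M_1 = -153/28, M_2 = 27/7, M_3 = 57/28, M_4 = 0.
On [6, 8], S'(t) = b_3 + 2c_3·(t - 6) + 3d_3·(t - 6)² with b_3 = Δ_3 - h_3(2M_3 + M_4)/6 = 37/14, c_3 = M_3/2 = 57/56, d_3 = (M_4 - M_3)/(6h_3) = -19/112. So S'(8) = 131/28.

4.6786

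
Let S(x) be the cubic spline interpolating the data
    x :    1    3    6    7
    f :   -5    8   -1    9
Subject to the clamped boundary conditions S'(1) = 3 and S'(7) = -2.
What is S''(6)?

21

Write m_i for S''(x_i). With h_i = 2, 3, 1 and divided differences Δ_i = 13/2, -3, 10, the continuity of S' gives the tridiagonal system
  2·m_0 + 10·m_1 + 3·m_2 = 6(Δ_1 - Δ_0) = -57
  3·m_1 + 8·m_2 + 1·m_3 = 6(Δ_2 - Δ_1) = 78
Clamped end conditions give two more equations: 2h_0·m_0 + h_0·m_1 = 6(Δ_0 - S'(1)) = 21 and h_2·m_2 + 2h_2·m_3 = 6(S'(7) - Δ_2) = -72.
Forward elimination and back-substitution give m_0 = 25/2, m_1 = -29/2, m_2 = 21, m_3 = -93/2.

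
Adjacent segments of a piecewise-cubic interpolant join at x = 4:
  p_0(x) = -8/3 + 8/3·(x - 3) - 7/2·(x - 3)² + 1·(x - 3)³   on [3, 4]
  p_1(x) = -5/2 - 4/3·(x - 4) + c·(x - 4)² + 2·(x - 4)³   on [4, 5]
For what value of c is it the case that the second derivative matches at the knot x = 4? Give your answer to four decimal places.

p_0''(x) = -7 + 6·(x - 3), so p_0''(4) = -1. On the right, p_1''(4) = 2c, so c = -1/2.

-0.5000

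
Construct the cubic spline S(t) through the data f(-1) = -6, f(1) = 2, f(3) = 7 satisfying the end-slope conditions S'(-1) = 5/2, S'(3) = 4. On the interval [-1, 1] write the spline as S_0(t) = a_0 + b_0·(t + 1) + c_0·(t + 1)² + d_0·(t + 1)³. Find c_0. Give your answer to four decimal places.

Write σ_i for S''(x_i). With h_i = 2, 2 and divided differences Δ_i = 4, 5/2, the continuity of S' gives the tridiagonal system
  2·σ_0 + 8·σ_1 + 2·σ_2 = 6(Δ_1 - Δ_0) = -9
Clamped end conditions give two more equations: 2h_0·σ_0 + h_0·σ_1 = 6(Δ_0 - S'(-1)) = 9 and h_1·σ_1 + 2h_1·σ_2 = 6(S'(3) - Δ_1) = 9.
Solving: σ_0 = 15/4, σ_1 = -3, σ_2 = 15/4.
On [-1, 1], with S_0(t) = a_0 + b_0·(t + 1) + c_0·(t + 1)² + d_0·(t + 1)³: c_0 = σ_0/2 = 15/8, d_0 = (σ_1 - σ_0)/(6h_0) = -9/16, b_0 = Δ_0 - h_0(2σ_0 + σ_1)/6 = 5/2.

1.8750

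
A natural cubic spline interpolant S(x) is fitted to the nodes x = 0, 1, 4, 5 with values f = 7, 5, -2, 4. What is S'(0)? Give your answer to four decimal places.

With M_i denoting the second derivative at x_i, h_i = 1, 3, 1, and Δ_i = (y_(i+1) − y_i)/h_i = -2, -7/3, 6:
  1·M_0 + 8·M_1 + 3·M_2 = 6(Δ_1 - Δ_0) = -2
  3·M_1 + 8·M_2 + 1·M_3 = 6(Δ_2 - Δ_1) = 50
Natural end conditions: M_0 = M_3 = 0.
Forward elimination and back-substitution give M_0 = 0, M_1 = -166/55, M_2 = 406/55, M_3 = 0.
On [0, 1], S'(x) = b_0 + 2c_0·x + 3d_0·x² with b_0 = Δ_0 - h_0(2M_0 + M_1)/6 = -247/165, c_0 = M_0/2 = 0, d_0 = (M_1 - M_0)/(6h_0) = -83/165. So S'(0) = -247/165.

-1.4970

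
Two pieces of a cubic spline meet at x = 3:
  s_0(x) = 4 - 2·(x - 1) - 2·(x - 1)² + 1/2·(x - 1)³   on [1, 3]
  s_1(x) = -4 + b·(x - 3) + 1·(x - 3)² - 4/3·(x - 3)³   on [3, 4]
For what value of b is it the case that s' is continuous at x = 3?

s_0'(x) = -2 - 4·(x - 1) + 3/2·(x - 1)², so s_0'(3) = -4. On the right, s_1'(3) = b, so b = -4.

-4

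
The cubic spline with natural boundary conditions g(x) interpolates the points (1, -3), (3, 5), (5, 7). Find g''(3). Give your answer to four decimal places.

-2.2500

Let σ_i = g''(x_i). Step sizes h_i = 2, 2; slopes of the chords Δ_i = (y_(i+1) - y_i)/h_i = 4, 1.
  2·σ_0 + 8·σ_1 + 2·σ_2 = 6(Δ_1 - Δ_0) = -18
Natural end conditions: σ_0 = σ_2 = 0.
Solving the tridiagonal system: σ_0 = 0, σ_1 = -9/4, σ_2 = 0.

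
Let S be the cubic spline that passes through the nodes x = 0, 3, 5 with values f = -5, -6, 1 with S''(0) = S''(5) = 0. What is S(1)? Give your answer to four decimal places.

Put m_i = S'' at the i-th knot. Here h = (3, 2) and Δ = (-1/3, 7/2), so the interior equations h_(i-1)·m_(i-1) + 2(h_(i-1)+h_i)·m_i + h_i·m_(i+1) = 6(Δ_i − Δ_(i-1)) read
  3·m_0 + 10·m_1 + 2·m_2 = 6(Δ_1 - Δ_0) = 23
Natural end conditions: m_0 = m_2 = 0.
Solving: m_0 = 0, m_1 = 23/10, m_2 = 0.
On [0, 3], S(x) = -5 - 89/60·x + 0·x² + 23/180·x³.
With x = 1: S(1) = -286/45.

-6.3556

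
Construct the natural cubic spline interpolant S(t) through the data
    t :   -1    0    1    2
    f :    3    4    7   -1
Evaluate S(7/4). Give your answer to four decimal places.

1.7188

With σ_i denoting the second derivative at x_i, h_i = 1, 1, 1, and Δ_i = (y_(i+1) − y_i)/h_i = 1, 3, -8:
  1·σ_0 + 4·σ_1 + 1·σ_2 = 6(Δ_1 - Δ_0) = 12
  1·σ_1 + 4·σ_2 + 1·σ_3 = 6(Δ_2 - Δ_1) = -66
Natural end conditions: σ_0 = σ_3 = 0.
Forward elimination and back-substitution give σ_0 = 0, σ_1 = 38/5, σ_2 = -92/5, σ_3 = 0.
On [1, 2], S(t) = 7 - 28/15·(t - 1) - 46/5·(t - 1)² + 46/15·(t - 1)³.
With (t - 1) = 3/4: S(7/4) = 55/32.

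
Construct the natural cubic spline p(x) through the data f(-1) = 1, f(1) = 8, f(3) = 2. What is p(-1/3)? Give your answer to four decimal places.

Write m_i for p''(x_i). With h_i = 2, 2 and divided differences Δ_i = 7/2, -3, the continuity of p' gives the tridiagonal system
  2·m_0 + 8·m_1 + 2·m_2 = 6(Δ_1 - Δ_0) = -39
Natural end conditions: m_0 = m_2 = 0.
Solving: m_0 = 0, m_1 = -39/8, m_2 = 0.
On [-1, 1], p(x) = 1 + 41/8·(x + 1) + 0·(x + 1)² - 13/32·(x + 1)³.
With (x + 1) = 2/3: p(-1/3) = 116/27.

4.2963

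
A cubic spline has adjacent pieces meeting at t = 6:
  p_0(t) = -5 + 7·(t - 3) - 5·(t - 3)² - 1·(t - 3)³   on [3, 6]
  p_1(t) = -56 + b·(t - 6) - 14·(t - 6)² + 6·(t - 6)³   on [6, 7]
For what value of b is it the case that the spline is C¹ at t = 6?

p_0'(t) = 7 - 10·(t - 3) - 3·(t - 3)², so p_0'(6) = -50. On the right, p_1'(6) = b, so b = -50.

-50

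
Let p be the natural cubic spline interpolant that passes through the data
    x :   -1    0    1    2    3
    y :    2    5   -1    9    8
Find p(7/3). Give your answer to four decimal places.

10.2407

Write σ_i for p''(x_i). With h_i = 1, 1, 1, 1 and divided differences Δ_i = 3, -6, 10, -1, the continuity of p' gives the tridiagonal system
  1·σ_0 + 4·σ_1 + 1·σ_2 = 6(Δ_1 - Δ_0) = -54
  1·σ_1 + 4·σ_2 + 1·σ_3 = 6(Δ_2 - Δ_1) = 96
  1·σ_2 + 4·σ_3 + 1·σ_4 = 6(Δ_3 - Δ_2) = -66
Natural end conditions: σ_0 = σ_4 = 0.
Solving: σ_0 = 0, σ_1 = -45/2, σ_2 = 36, σ_3 = -51/2, σ_4 = 0.
On [2, 3], p(x) = 9 + 15/2·(x - 2) - 51/4·(x - 2)² + 17/4·(x - 2)³.
With (x - 2) = 1/3: p(7/3) = 553/54.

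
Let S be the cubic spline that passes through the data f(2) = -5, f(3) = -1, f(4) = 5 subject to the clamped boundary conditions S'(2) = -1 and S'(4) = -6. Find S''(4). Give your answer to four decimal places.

With M_i denoting the second derivative at x_i, h_i = 1, 1, and Δ_i = (y_(i+1) − y_i)/h_i = 4, 6:
  1·M_0 + 4·M_1 + 1·M_2 = 6(Δ_1 - Δ_0) = 12
Clamped end conditions give two more equations: 2h_0·M_0 + h_0·M_1 = 6(Δ_0 - S'(2)) = 30 and h_1·M_1 + 2h_1·M_2 = 6(S'(4) - Δ_1) = -72.
Solving the tridiagonal system: M_0 = 19/2, M_1 = 11, M_2 = -83/2.

-41.5000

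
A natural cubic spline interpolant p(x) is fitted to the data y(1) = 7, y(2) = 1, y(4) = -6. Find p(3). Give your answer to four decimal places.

With m_i denoting the second derivative at x_i, h_i = 1, 2, and Δ_i = (y_(i+1) − y_i)/h_i = -6, -7/2:
  1·m_0 + 6·m_1 + 2·m_2 = 6(Δ_1 - Δ_0) = 15
Natural end conditions: m_0 = m_2 = 0.
Forward elimination and back-substitution give m_0 = 0, m_1 = 5/2, m_2 = 0.
On [2, 4], p(x) = 1 - 31/6·(x - 2) + 5/4·(x - 2)² - 5/24·(x - 2)³.
With (x - 2) = 1: p(3) = -25/8.

-3.1250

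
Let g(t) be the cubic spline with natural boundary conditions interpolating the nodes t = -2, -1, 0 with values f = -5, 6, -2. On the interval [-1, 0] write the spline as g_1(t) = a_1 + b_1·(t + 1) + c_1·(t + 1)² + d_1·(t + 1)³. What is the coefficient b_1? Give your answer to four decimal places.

1.5000

Let σ_i = g''(x_i). Step sizes h_i = 1, 1; slopes of the chords Δ_i = (y_(i+1) - y_i)/h_i = 11, -8.
  1·σ_0 + 4·σ_1 + 1·σ_2 = 6(Δ_1 - Δ_0) = -114
Natural end conditions: σ_0 = σ_2 = 0.
Solving: σ_0 = 0, σ_1 = -57/2, σ_2 = 0.
On [-1, 0], with g_1(t) = a_1 + b_1·(t + 1) + c_1·(t + 1)² + d_1·(t + 1)³: c_1 = σ_1/2 = -57/4, d_1 = (σ_2 - σ_1)/(6h_1) = 19/4, b_1 = Δ_1 - h_1(2σ_1 + σ_2)/6 = 3/2.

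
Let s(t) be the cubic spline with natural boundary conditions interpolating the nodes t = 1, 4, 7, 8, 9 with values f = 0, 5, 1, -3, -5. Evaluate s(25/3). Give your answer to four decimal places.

Let m_i = s''(x_i). Step sizes h_i = 3, 3, 1, 1; slopes of the chords Δ_i = (y_(i+1) - y_i)/h_i = 5/3, -4/3, -4, -2.
  3·m_0 + 12·m_1 + 3·m_2 = 6(Δ_1 - Δ_0) = -18
  3·m_1 + 8·m_2 + 1·m_3 = 6(Δ_2 - Δ_1) = -16
  1·m_2 + 4·m_3 + 1·m_4 = 6(Δ_3 - Δ_2) = 12
Natural end conditions: m_0 = m_4 = 0.
Solving: m_0 = 0, m_1 = -55/56, m_2 = -29/14, m_3 = 197/56, m_4 = 0.
On [8, 9], s(t) = -3 - 533/168·(t - 8) + 197/112·(t - 8)² - 197/336·(t - 8)³.
With (t - 8) = 1/3: s(25/3) = -17617/4536.

-3.8838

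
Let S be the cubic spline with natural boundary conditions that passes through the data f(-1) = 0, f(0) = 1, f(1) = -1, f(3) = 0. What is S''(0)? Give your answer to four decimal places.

-5.3478

Put m_i = S'' at the i-th knot. Here h = (1, 1, 2) and Δ = (1, -2, 1/2), so the interior equations h_(i-1)·m_(i-1) + 2(h_(i-1)+h_i)·m_i + h_i·m_(i+1) = 6(Δ_i − Δ_(i-1)) read
  1·m_0 + 4·m_1 + 1·m_2 = 6(Δ_1 - Δ_0) = -18
  1·m_1 + 6·m_2 + 2·m_3 = 6(Δ_2 - Δ_1) = 15
Natural end conditions: m_0 = m_3 = 0.
Solving: m_0 = 0, m_1 = -123/23, m_2 = 78/23, m_3 = 0.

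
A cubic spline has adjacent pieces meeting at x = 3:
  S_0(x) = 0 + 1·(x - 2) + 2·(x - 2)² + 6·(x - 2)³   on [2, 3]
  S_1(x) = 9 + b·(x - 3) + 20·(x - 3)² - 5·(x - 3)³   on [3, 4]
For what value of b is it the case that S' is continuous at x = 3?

S_0'(x) = 1 + 4·(x - 2) + 18·(x - 2)², so S_0'(3) = 23. On the right, S_1'(3) = b, so b = 23.

23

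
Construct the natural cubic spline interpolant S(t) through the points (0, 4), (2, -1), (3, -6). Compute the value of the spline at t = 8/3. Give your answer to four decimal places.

Let M_i = S''(x_i). Step sizes h_i = 2, 1; slopes of the chords Δ_i = (y_(i+1) - y_i)/h_i = -5/2, -5.
  2·M_0 + 6·M_1 + 1·M_2 = 6(Δ_1 - Δ_0) = -15
Natural end conditions: M_0 = M_2 = 0.
Hence M_0 = 0, M_1 = -5/2, M_2 = 0.
On [2, 3], S(t) = -1 - 25/6·(t - 2) - 5/4·(t - 2)² + 5/12·(t - 2)³.
With (t - 2) = 2/3: S(8/3) = -341/81.

-4.2099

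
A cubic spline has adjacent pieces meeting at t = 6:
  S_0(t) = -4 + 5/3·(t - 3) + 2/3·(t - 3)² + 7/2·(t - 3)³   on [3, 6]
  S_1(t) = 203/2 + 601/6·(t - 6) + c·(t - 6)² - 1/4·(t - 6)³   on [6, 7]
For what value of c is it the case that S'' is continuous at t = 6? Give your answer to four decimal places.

32.1667

S_0''(t) = 4/3 + 21·(t - 3), so S_0''(6) = 193/3. On the right, S_1''(6) = 2c, so c = 193/6.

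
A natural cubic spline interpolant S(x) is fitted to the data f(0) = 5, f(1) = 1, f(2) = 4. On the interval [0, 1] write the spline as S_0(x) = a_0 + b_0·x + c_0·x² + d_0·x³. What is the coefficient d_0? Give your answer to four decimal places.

Put σ_i = S'' at the i-th knot. Here h = (1, 1) and Δ = (-4, 3), so the interior equations h_(i-1)·σ_(i-1) + 2(h_(i-1)+h_i)·σ_i + h_i·σ_(i+1) = 6(Δ_i − Δ_(i-1)) read
  1·σ_0 + 4·σ_1 + 1·σ_2 = 6(Δ_1 - Δ_0) = 42
Natural end conditions: σ_0 = σ_2 = 0.
Hence σ_0 = 0, σ_1 = 21/2, σ_2 = 0.
On [0, 1], with S_0(x) = a_0 + b_0·x + c_0·x² + d_0·x³: c_0 = σ_0/2 = 0, d_0 = (σ_1 - σ_0)/(6h_0) = 7/4, b_0 = Δ_0 - h_0(2σ_0 + σ_1)/6 = -23/4.

1.7500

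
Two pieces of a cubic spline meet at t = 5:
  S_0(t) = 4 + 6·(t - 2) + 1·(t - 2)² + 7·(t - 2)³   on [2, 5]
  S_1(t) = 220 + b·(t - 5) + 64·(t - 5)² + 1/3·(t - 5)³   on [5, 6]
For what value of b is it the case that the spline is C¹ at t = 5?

201

S_0'(t) = 6 + 2·(t - 2) + 21·(t - 2)², so S_0'(5) = 201. On the right, S_1'(5) = b, so b = 201.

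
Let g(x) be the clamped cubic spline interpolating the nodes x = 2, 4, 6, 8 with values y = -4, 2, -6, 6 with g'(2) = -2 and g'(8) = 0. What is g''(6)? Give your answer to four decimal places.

14.6667

Put M_i = g'' at the i-th knot. Here h = (2, 2, 2) and Δ = (3, -4, 6), so the interior equations h_(i-1)·M_(i-1) + 2(h_(i-1)+h_i)·M_i + h_i·M_(i+1) = 6(Δ_i − Δ_(i-1)) read
  2·M_0 + 8·M_1 + 2·M_2 = 6(Δ_1 - Δ_0) = -42
  2·M_1 + 8·M_2 + 2·M_3 = 6(Δ_2 - Δ_1) = 60
Clamped end conditions give two more equations: 2h_0·M_0 + h_0·M_1 = 6(Δ_0 - g'(2)) = 30 and h_2·M_2 + 2h_2·M_3 = 6(g'(8) - Δ_2) = -36.
Solving: M_0 = 41/3, M_1 = -37/3, M_2 = 44/3, M_3 = -49/3.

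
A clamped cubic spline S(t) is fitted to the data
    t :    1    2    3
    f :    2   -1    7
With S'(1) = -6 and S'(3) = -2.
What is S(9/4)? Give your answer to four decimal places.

1.1523

With M_i denoting the second derivative at x_i, h_i = 1, 1, and Δ_i = (y_(i+1) − y_i)/h_i = -3, 8:
  1·M_0 + 4·M_1 + 1·M_2 = 6(Δ_1 - Δ_0) = 66
Clamped end conditions give two more equations: 2h_0·M_0 + h_0·M_1 = 6(Δ_0 - S'(1)) = 18 and h_1·M_1 + 2h_1·M_2 = 6(S'(3) - Δ_1) = -60.
Forward elimination and back-substitution give M_0 = -11/2, M_1 = 29, M_2 = -89/2.
On [2, 3], S(t) = -1 + 23/4·(t - 2) + 29/2·(t - 2)² - 49/4·(t - 2)³.
With (t - 2) = 1/4: S(9/4) = 295/256.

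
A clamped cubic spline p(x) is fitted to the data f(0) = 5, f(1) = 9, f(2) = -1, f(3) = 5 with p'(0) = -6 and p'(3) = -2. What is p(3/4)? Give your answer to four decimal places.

8.4500

With M_i denoting the second derivative at x_i, h_i = 1, 1, 1, and Δ_i = (y_(i+1) − y_i)/h_i = 4, -10, 6:
  1·M_0 + 4·M_1 + 1·M_2 = 6(Δ_1 - Δ_0) = -84
  1·M_1 + 4·M_2 + 1·M_3 = 6(Δ_2 - Δ_1) = 96
Clamped end conditions give two more equations: 2h_0·M_0 + h_0·M_1 = 6(Δ_0 - p'(0)) = 60 and h_2·M_2 + 2h_2·M_3 = 6(p'(3) - Δ_2) = -48.
Solving: M_0 = 796/15, M_1 = -692/15, M_2 = 712/15, M_3 = -716/15.
On [0, 1], p(x) = 5 - 6·x + 398/15·x² - 248/15·x³.
With x = 3/4: p(3/4) = 169/20.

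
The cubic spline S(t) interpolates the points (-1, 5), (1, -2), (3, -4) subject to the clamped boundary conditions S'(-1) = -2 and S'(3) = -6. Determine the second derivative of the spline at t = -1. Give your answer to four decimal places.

With M_i denoting the second derivative at x_i, h_i = 2, 2, and Δ_i = (y_(i+1) − y_i)/h_i = -7/2, -1:
  2·M_0 + 8·M_1 + 2·M_2 = 6(Δ_1 - Δ_0) = 15
Clamped end conditions give two more equations: 2h_0·M_0 + h_0·M_1 = 6(Δ_0 - S'(-1)) = -9 and h_1·M_1 + 2h_1·M_2 = 6(S'(3) - Δ_1) = -30.
Forward elimination and back-substitution give M_0 = -41/8, M_1 = 23/4, M_2 = -83/8.

-5.1250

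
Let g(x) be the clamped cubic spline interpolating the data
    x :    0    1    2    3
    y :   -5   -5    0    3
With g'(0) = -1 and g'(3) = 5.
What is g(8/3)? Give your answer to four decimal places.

Put σ_i = g'' at the i-th knot. Here h = (1, 1, 1) and Δ = (0, 5, 3), so the interior equations h_(i-1)·σ_(i-1) + 2(h_(i-1)+h_i)·σ_i + h_i·σ_(i+1) = 6(Δ_i − Δ_(i-1)) read
  1·σ_0 + 4·σ_1 + 1·σ_2 = 6(Δ_1 - Δ_0) = 30
  1·σ_1 + 4·σ_2 + 1·σ_3 = 6(Δ_2 - Δ_1) = -12
Clamped end conditions give two more equations: 2h_0·σ_0 + h_0·σ_1 = 6(Δ_0 - g'(0)) = 6 and h_2·σ_2 + 2h_2·σ_3 = 6(g'(3) - Δ_2) = 12.
Solving: σ_0 = -2, σ_1 = 10, σ_2 = -8, σ_3 = 10.
On [2, 3], g(x) = 0 + 4·(x - 2) - 4·(x - 2)² + 3·(x - 2)³.
With (x - 2) = 2/3: g(8/3) = 16/9.

1.7778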